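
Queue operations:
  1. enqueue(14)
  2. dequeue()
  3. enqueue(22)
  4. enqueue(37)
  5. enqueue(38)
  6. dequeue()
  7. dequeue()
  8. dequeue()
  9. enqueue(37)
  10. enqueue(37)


enqueue(14) -> [14]
dequeue()->14, []
enqueue(22) -> [22]
enqueue(37) -> [22, 37]
enqueue(38) -> [22, 37, 38]
dequeue()->22, [37, 38]
dequeue()->37, [38]
dequeue()->38, []
enqueue(37) -> [37]
enqueue(37) -> [37, 37]

Final queue: [37, 37]


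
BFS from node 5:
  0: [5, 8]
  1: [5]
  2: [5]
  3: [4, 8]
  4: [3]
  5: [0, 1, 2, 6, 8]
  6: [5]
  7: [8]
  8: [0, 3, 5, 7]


Visit 5, enqueue [0, 1, 2, 6, 8]
Visit 0, enqueue []
Visit 1, enqueue []
Visit 2, enqueue []
Visit 6, enqueue []
Visit 8, enqueue [3, 7]
Visit 3, enqueue [4]
Visit 7, enqueue []
Visit 4, enqueue []

BFS order: [5, 0, 1, 2, 6, 8, 3, 7, 4]


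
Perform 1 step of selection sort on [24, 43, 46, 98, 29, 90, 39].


Initial: [24, 43, 46, 98, 29, 90, 39]
Step 1: min=24 at 0
  Swap: [24, 43, 46, 98, 29, 90, 39]

After 1 step: [24, 43, 46, 98, 29, 90, 39]


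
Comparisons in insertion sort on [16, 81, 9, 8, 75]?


Algorithm: insertion sort
Input: [16, 81, 9, 8, 75]
Sorted: [8, 9, 16, 75, 81]

8


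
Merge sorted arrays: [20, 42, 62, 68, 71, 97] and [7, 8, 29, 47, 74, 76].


Take 7 from B
Take 8 from B
Take 20 from A
Take 29 from B
Take 42 from A
Take 47 from B
Take 62 from A
Take 68 from A
Take 71 from A
Take 74 from B
Take 76 from B

Merged: [7, 8, 20, 29, 42, 47, 62, 68, 71, 74, 76, 97]


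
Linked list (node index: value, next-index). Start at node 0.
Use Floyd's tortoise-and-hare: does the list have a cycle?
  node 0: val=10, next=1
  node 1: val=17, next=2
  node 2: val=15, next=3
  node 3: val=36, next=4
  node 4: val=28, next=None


Floyd's tortoise (slow, +1) and hare (fast, +2):
  init: slow=0, fast=0
  step 1: slow=1, fast=2
  step 2: slow=2, fast=4
  step 3: fast -> None, no cycle

Cycle: no


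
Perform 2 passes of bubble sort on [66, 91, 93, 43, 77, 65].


Initial: [66, 91, 93, 43, 77, 65]
Pass 1: [66, 91, 43, 77, 65, 93] (3 swaps)
Pass 2: [66, 43, 77, 65, 91, 93] (3 swaps)

After 2 passes: [66, 43, 77, 65, 91, 93]


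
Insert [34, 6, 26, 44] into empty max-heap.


Insert 34: [34]
Insert 6: [34, 6]
Insert 26: [34, 6, 26]
Insert 44: [44, 34, 26, 6]

Final heap: [44, 34, 26, 6]


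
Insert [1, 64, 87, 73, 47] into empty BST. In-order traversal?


Insert 1: root
Insert 64: R from 1
Insert 87: R from 1 -> R from 64
Insert 73: R from 1 -> R from 64 -> L from 87
Insert 47: R from 1 -> L from 64

In-order: [1, 47, 64, 73, 87]


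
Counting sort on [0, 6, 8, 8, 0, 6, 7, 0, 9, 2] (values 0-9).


Input: [0, 6, 8, 8, 0, 6, 7, 0, 9, 2]
Counts: [3, 0, 1, 0, 0, 0, 2, 1, 2, 1]

Sorted: [0, 0, 0, 2, 6, 6, 7, 8, 8, 9]


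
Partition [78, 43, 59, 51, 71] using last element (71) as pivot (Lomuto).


Pivot: 71
  43 <= 71: swap -> [43, 78, 59, 51, 71]
  59 <= 71: swap -> [43, 59, 78, 51, 71]
  51 <= 71: swap -> [43, 59, 51, 78, 71]
Place pivot at 3: [43, 59, 51, 71, 78]

Partitioned: [43, 59, 51, 71, 78]


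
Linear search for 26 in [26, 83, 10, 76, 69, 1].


i=0: 26==26 found!

Found at 0, 1 comps


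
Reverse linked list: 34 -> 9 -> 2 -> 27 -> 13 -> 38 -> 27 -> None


Step 1: curr=34, set curr.next=prev(None) | reversed so far: 34
Step 2: curr=9, set curr.next=prev(34) | reversed so far: 9 -> 34
Step 3: curr=2, set curr.next=prev(9) | reversed so far: 2 -> 9 -> 34
Step 4: curr=27, set curr.next=prev(2) | reversed so far: 27 -> 2 -> 9 -> 34
Step 5: curr=13, set curr.next=prev(27) | reversed so far: 13 -> 27 -> 2 -> 9 -> 34
Step 6: curr=38, set curr.next=prev(13) | reversed so far: 38 -> 13 -> 27 -> 2 -> 9 -> 34
Step 7: curr=27, set curr.next=prev(38) | reversed so far: 27 -> 38 -> 13 -> 27 -> 2 -> 9 -> 34

27 -> 38 -> 13 -> 27 -> 2 -> 9 -> 34 -> None


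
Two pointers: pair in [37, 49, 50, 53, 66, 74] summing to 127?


lo=0(37)+hi=5(74)=111
lo=1(49)+hi=5(74)=123
lo=2(50)+hi=5(74)=124
lo=3(53)+hi=5(74)=127

Yes: 53+74=127


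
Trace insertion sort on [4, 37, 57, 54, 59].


Initial: [4, 37, 57, 54, 59]
Insert 37: [4, 37, 57, 54, 59]
Insert 57: [4, 37, 57, 54, 59]
Insert 54: [4, 37, 54, 57, 59]
Insert 59: [4, 37, 54, 57, 59]

Sorted: [4, 37, 54, 57, 59]


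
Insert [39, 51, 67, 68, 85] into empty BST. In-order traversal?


Insert 39: root
Insert 51: R from 39
Insert 67: R from 39 -> R from 51
Insert 68: R from 39 -> R from 51 -> R from 67
Insert 85: R from 39 -> R from 51 -> R from 67 -> R from 68

In-order: [39, 51, 67, 68, 85]


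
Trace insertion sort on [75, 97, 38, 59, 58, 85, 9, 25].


Initial: [75, 97, 38, 59, 58, 85, 9, 25]
Insert 97: [75, 97, 38, 59, 58, 85, 9, 25]
Insert 38: [38, 75, 97, 59, 58, 85, 9, 25]
Insert 59: [38, 59, 75, 97, 58, 85, 9, 25]
Insert 58: [38, 58, 59, 75, 97, 85, 9, 25]
Insert 85: [38, 58, 59, 75, 85, 97, 9, 25]
Insert 9: [9, 38, 58, 59, 75, 85, 97, 25]
Insert 25: [9, 25, 38, 58, 59, 75, 85, 97]

Sorted: [9, 25, 38, 58, 59, 75, 85, 97]


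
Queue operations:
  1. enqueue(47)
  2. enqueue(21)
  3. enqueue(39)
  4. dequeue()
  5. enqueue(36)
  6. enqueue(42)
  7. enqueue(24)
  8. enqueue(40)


enqueue(47) -> [47]
enqueue(21) -> [47, 21]
enqueue(39) -> [47, 21, 39]
dequeue()->47, [21, 39]
enqueue(36) -> [21, 39, 36]
enqueue(42) -> [21, 39, 36, 42]
enqueue(24) -> [21, 39, 36, 42, 24]
enqueue(40) -> [21, 39, 36, 42, 24, 40]

Final queue: [21, 39, 36, 42, 24, 40]


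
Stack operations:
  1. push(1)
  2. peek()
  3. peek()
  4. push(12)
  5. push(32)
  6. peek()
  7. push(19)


push(1) -> [1]
peek()->1
peek()->1
push(12) -> [1, 12]
push(32) -> [1, 12, 32]
peek()->32
push(19) -> [1, 12, 32, 19]

Final stack: [1, 12, 32, 19]


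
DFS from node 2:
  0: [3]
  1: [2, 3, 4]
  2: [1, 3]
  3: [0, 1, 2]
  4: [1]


Visit 2, push [3, 1]
Visit 1, push [4, 3]
Visit 3, push [0]
Visit 0, push []
Visit 4, push []

DFS order: [2, 1, 3, 0, 4]


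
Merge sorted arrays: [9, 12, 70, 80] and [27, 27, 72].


Take 9 from A
Take 12 from A
Take 27 from B
Take 27 from B
Take 70 from A
Take 72 from B

Merged: [9, 12, 27, 27, 70, 72, 80]


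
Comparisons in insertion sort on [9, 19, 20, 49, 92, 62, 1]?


Algorithm: insertion sort
Input: [9, 19, 20, 49, 92, 62, 1]
Sorted: [1, 9, 19, 20, 49, 62, 92]

12


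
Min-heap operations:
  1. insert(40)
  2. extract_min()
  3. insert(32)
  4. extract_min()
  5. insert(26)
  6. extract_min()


insert(40) -> [40]
extract_min()->40, []
insert(32) -> [32]
extract_min()->32, []
insert(26) -> [26]
extract_min()->26, []

Final heap: []


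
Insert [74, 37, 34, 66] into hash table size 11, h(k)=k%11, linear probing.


Insert 74: h=8 -> slot 8
Insert 37: h=4 -> slot 4
Insert 34: h=1 -> slot 1
Insert 66: h=0 -> slot 0

Table: [66, 34, None, None, 37, None, None, None, 74, None, None]


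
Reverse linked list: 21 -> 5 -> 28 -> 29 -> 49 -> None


Step 1: curr=21, set curr.next=prev(None) | reversed so far: 21
Step 2: curr=5, set curr.next=prev(21) | reversed so far: 5 -> 21
Step 3: curr=28, set curr.next=prev(5) | reversed so far: 28 -> 5 -> 21
Step 4: curr=29, set curr.next=prev(28) | reversed so far: 29 -> 28 -> 5 -> 21
Step 5: curr=49, set curr.next=prev(29) | reversed so far: 49 -> 29 -> 28 -> 5 -> 21

49 -> 29 -> 28 -> 5 -> 21 -> None


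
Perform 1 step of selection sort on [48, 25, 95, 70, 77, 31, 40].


Initial: [48, 25, 95, 70, 77, 31, 40]
Step 1: min=25 at 1
  Swap: [25, 48, 95, 70, 77, 31, 40]

After 1 step: [25, 48, 95, 70, 77, 31, 40]


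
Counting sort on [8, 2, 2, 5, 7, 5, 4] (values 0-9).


Input: [8, 2, 2, 5, 7, 5, 4]
Counts: [0, 0, 2, 0, 1, 2, 0, 1, 1, 0]

Sorted: [2, 2, 4, 5, 5, 7, 8]


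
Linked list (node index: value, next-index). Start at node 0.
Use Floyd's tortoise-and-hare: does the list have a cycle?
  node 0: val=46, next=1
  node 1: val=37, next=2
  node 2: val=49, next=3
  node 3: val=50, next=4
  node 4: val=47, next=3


Floyd's tortoise (slow, +1) and hare (fast, +2):
  init: slow=0, fast=0
  step 1: slow=1, fast=2
  step 2: slow=2, fast=4
  step 3: slow=3, fast=4
  step 4: slow=4, fast=4
  slow == fast at node 4: cycle detected

Cycle: yes


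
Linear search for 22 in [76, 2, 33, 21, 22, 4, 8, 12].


i=0: 76!=22
i=1: 2!=22
i=2: 33!=22
i=3: 21!=22
i=4: 22==22 found!

Found at 4, 5 comps


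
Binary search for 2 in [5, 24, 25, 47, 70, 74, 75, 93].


Step 1: lo=0, hi=7, mid=3, val=47
Step 2: lo=0, hi=2, mid=1, val=24
Step 3: lo=0, hi=0, mid=0, val=5

Not found


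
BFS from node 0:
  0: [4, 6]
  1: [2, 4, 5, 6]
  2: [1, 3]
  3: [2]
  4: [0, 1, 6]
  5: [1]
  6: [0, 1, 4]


Visit 0, enqueue [4, 6]
Visit 4, enqueue [1]
Visit 6, enqueue []
Visit 1, enqueue [2, 5]
Visit 2, enqueue [3]
Visit 5, enqueue []
Visit 3, enqueue []

BFS order: [0, 4, 6, 1, 2, 5, 3]


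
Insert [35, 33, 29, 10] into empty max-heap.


Insert 35: [35]
Insert 33: [35, 33]
Insert 29: [35, 33, 29]
Insert 10: [35, 33, 29, 10]

Final heap: [35, 33, 29, 10]


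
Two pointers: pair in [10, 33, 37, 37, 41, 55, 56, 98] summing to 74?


lo=0(10)+hi=7(98)=108
lo=0(10)+hi=6(56)=66
lo=1(33)+hi=6(56)=89
lo=1(33)+hi=5(55)=88
lo=1(33)+hi=4(41)=74

Yes: 33+41=74


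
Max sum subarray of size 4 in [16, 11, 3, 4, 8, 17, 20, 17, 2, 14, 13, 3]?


[0:4]: 34
[1:5]: 26
[2:6]: 32
[3:7]: 49
[4:8]: 62
[5:9]: 56
[6:10]: 53
[7:11]: 46
[8:12]: 32

Max: 62 at [4:8]


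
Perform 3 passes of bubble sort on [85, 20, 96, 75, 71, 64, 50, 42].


Initial: [85, 20, 96, 75, 71, 64, 50, 42]
Pass 1: [20, 85, 75, 71, 64, 50, 42, 96] (6 swaps)
Pass 2: [20, 75, 71, 64, 50, 42, 85, 96] (5 swaps)
Pass 3: [20, 71, 64, 50, 42, 75, 85, 96] (4 swaps)

After 3 passes: [20, 71, 64, 50, 42, 75, 85, 96]


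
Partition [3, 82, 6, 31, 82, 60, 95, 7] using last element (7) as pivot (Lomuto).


Pivot: 7
  3 <= 7: advance i (no swap)
  6 <= 7: swap -> [3, 6, 82, 31, 82, 60, 95, 7]
Place pivot at 2: [3, 6, 7, 31, 82, 60, 95, 82]

Partitioned: [3, 6, 7, 31, 82, 60, 95, 82]


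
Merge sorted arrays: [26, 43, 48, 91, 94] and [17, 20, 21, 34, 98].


Take 17 from B
Take 20 from B
Take 21 from B
Take 26 from A
Take 34 from B
Take 43 from A
Take 48 from A
Take 91 from A
Take 94 from A

Merged: [17, 20, 21, 26, 34, 43, 48, 91, 94, 98]


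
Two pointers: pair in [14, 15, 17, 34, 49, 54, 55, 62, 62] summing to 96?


lo=0(14)+hi=8(62)=76
lo=1(15)+hi=8(62)=77
lo=2(17)+hi=8(62)=79
lo=3(34)+hi=8(62)=96

Yes: 34+62=96


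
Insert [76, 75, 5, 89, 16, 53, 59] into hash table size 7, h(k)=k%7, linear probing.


Insert 76: h=6 -> slot 6
Insert 75: h=5 -> slot 5
Insert 5: h=5, 2 probes -> slot 0
Insert 89: h=5, 3 probes -> slot 1
Insert 16: h=2 -> slot 2
Insert 53: h=4 -> slot 4
Insert 59: h=3 -> slot 3

Table: [5, 89, 16, 59, 53, 75, 76]


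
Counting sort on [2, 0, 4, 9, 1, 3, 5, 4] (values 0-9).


Input: [2, 0, 4, 9, 1, 3, 5, 4]
Counts: [1, 1, 1, 1, 2, 1, 0, 0, 0, 1]

Sorted: [0, 1, 2, 3, 4, 4, 5, 9]


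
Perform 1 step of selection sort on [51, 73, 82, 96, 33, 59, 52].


Initial: [51, 73, 82, 96, 33, 59, 52]
Step 1: min=33 at 4
  Swap: [33, 73, 82, 96, 51, 59, 52]

After 1 step: [33, 73, 82, 96, 51, 59, 52]


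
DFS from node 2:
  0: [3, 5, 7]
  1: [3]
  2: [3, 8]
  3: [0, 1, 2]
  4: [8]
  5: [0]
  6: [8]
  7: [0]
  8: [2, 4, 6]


Visit 2, push [8, 3]
Visit 3, push [1, 0]
Visit 0, push [7, 5]
Visit 5, push []
Visit 7, push []
Visit 1, push []
Visit 8, push [6, 4]
Visit 4, push []
Visit 6, push []

DFS order: [2, 3, 0, 5, 7, 1, 8, 4, 6]


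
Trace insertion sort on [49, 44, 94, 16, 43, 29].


Initial: [49, 44, 94, 16, 43, 29]
Insert 44: [44, 49, 94, 16, 43, 29]
Insert 94: [44, 49, 94, 16, 43, 29]
Insert 16: [16, 44, 49, 94, 43, 29]
Insert 43: [16, 43, 44, 49, 94, 29]
Insert 29: [16, 29, 43, 44, 49, 94]

Sorted: [16, 29, 43, 44, 49, 94]


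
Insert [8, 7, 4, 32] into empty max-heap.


Insert 8: [8]
Insert 7: [8, 7]
Insert 4: [8, 7, 4]
Insert 32: [32, 8, 4, 7]

Final heap: [32, 8, 4, 7]


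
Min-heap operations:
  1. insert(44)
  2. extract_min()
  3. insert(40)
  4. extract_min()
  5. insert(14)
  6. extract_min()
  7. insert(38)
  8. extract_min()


insert(44) -> [44]
extract_min()->44, []
insert(40) -> [40]
extract_min()->40, []
insert(14) -> [14]
extract_min()->14, []
insert(38) -> [38]
extract_min()->38, []

Final heap: []


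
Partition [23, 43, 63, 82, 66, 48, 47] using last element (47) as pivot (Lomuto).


Pivot: 47
  23 <= 47: advance i (no swap)
  43 <= 47: advance i (no swap)
Place pivot at 2: [23, 43, 47, 82, 66, 48, 63]

Partitioned: [23, 43, 47, 82, 66, 48, 63]


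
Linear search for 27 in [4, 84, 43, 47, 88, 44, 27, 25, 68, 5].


i=0: 4!=27
i=1: 84!=27
i=2: 43!=27
i=3: 47!=27
i=4: 88!=27
i=5: 44!=27
i=6: 27==27 found!

Found at 6, 7 comps


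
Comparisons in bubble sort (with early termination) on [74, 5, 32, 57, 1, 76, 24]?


Algorithm: bubble sort (with early termination)
Input: [74, 5, 32, 57, 1, 76, 24]
Sorted: [1, 5, 24, 32, 57, 74, 76]

20


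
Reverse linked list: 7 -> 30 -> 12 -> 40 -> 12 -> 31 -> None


Step 1: curr=7, set curr.next=prev(None) | reversed so far: 7
Step 2: curr=30, set curr.next=prev(7) | reversed so far: 30 -> 7
Step 3: curr=12, set curr.next=prev(30) | reversed so far: 12 -> 30 -> 7
Step 4: curr=40, set curr.next=prev(12) | reversed so far: 40 -> 12 -> 30 -> 7
Step 5: curr=12, set curr.next=prev(40) | reversed so far: 12 -> 40 -> 12 -> 30 -> 7
Step 6: curr=31, set curr.next=prev(12) | reversed so far: 31 -> 12 -> 40 -> 12 -> 30 -> 7

31 -> 12 -> 40 -> 12 -> 30 -> 7 -> None


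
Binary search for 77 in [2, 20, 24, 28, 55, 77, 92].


Step 1: lo=0, hi=6, mid=3, val=28
Step 2: lo=4, hi=6, mid=5, val=77

Found at index 5


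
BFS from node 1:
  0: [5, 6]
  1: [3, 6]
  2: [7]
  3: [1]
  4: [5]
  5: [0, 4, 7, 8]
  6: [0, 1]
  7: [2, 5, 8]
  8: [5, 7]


Visit 1, enqueue [3, 6]
Visit 3, enqueue []
Visit 6, enqueue [0]
Visit 0, enqueue [5]
Visit 5, enqueue [4, 7, 8]
Visit 4, enqueue []
Visit 7, enqueue [2]
Visit 8, enqueue []
Visit 2, enqueue []

BFS order: [1, 3, 6, 0, 5, 4, 7, 8, 2]


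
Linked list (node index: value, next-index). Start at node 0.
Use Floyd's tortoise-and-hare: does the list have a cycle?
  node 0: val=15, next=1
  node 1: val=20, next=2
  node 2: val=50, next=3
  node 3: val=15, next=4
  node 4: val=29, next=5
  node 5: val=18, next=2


Floyd's tortoise (slow, +1) and hare (fast, +2):
  init: slow=0, fast=0
  step 1: slow=1, fast=2
  step 2: slow=2, fast=4
  step 3: slow=3, fast=2
  step 4: slow=4, fast=4
  slow == fast at node 4: cycle detected

Cycle: yes


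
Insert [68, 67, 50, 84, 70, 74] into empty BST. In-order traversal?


Insert 68: root
Insert 67: L from 68
Insert 50: L from 68 -> L from 67
Insert 84: R from 68
Insert 70: R from 68 -> L from 84
Insert 74: R from 68 -> L from 84 -> R from 70

In-order: [50, 67, 68, 70, 74, 84]


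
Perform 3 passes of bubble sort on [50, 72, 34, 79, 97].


Initial: [50, 72, 34, 79, 97]
Pass 1: [50, 34, 72, 79, 97] (1 swaps)
Pass 2: [34, 50, 72, 79, 97] (1 swaps)
Pass 3: [34, 50, 72, 79, 97] (0 swaps)

After 3 passes: [34, 50, 72, 79, 97]


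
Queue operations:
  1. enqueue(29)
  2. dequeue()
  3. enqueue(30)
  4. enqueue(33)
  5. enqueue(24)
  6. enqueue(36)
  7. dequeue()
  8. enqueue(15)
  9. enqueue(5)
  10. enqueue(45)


enqueue(29) -> [29]
dequeue()->29, []
enqueue(30) -> [30]
enqueue(33) -> [30, 33]
enqueue(24) -> [30, 33, 24]
enqueue(36) -> [30, 33, 24, 36]
dequeue()->30, [33, 24, 36]
enqueue(15) -> [33, 24, 36, 15]
enqueue(5) -> [33, 24, 36, 15, 5]
enqueue(45) -> [33, 24, 36, 15, 5, 45]

Final queue: [33, 24, 36, 15, 5, 45]


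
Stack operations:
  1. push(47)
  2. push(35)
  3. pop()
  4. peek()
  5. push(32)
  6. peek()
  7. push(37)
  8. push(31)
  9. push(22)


push(47) -> [47]
push(35) -> [47, 35]
pop()->35, [47]
peek()->47
push(32) -> [47, 32]
peek()->32
push(37) -> [47, 32, 37]
push(31) -> [47, 32, 37, 31]
push(22) -> [47, 32, 37, 31, 22]

Final stack: [47, 32, 37, 31, 22]


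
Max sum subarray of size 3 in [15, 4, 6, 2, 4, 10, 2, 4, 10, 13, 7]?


[0:3]: 25
[1:4]: 12
[2:5]: 12
[3:6]: 16
[4:7]: 16
[5:8]: 16
[6:9]: 16
[7:10]: 27
[8:11]: 30

Max: 30 at [8:11]


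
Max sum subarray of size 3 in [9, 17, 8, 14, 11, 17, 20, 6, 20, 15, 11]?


[0:3]: 34
[1:4]: 39
[2:5]: 33
[3:6]: 42
[4:7]: 48
[5:8]: 43
[6:9]: 46
[7:10]: 41
[8:11]: 46

Max: 48 at [4:7]


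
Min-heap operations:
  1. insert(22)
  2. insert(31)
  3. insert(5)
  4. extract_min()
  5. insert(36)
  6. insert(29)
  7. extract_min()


insert(22) -> [22]
insert(31) -> [22, 31]
insert(5) -> [5, 31, 22]
extract_min()->5, [22, 31]
insert(36) -> [22, 31, 36]
insert(29) -> [22, 29, 36, 31]
extract_min()->22, [29, 31, 36]

Final heap: [29, 31, 36]


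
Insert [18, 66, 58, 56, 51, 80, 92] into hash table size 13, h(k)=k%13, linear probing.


Insert 18: h=5 -> slot 5
Insert 66: h=1 -> slot 1
Insert 58: h=6 -> slot 6
Insert 56: h=4 -> slot 4
Insert 51: h=12 -> slot 12
Insert 80: h=2 -> slot 2
Insert 92: h=1, 2 probes -> slot 3

Table: [None, 66, 80, 92, 56, 18, 58, None, None, None, None, None, 51]


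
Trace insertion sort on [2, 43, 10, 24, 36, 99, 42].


Initial: [2, 43, 10, 24, 36, 99, 42]
Insert 43: [2, 43, 10, 24, 36, 99, 42]
Insert 10: [2, 10, 43, 24, 36, 99, 42]
Insert 24: [2, 10, 24, 43, 36, 99, 42]
Insert 36: [2, 10, 24, 36, 43, 99, 42]
Insert 99: [2, 10, 24, 36, 43, 99, 42]
Insert 42: [2, 10, 24, 36, 42, 43, 99]

Sorted: [2, 10, 24, 36, 42, 43, 99]


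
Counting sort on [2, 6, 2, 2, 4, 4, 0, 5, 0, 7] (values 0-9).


Input: [2, 6, 2, 2, 4, 4, 0, 5, 0, 7]
Counts: [2, 0, 3, 0, 2, 1, 1, 1, 0, 0]

Sorted: [0, 0, 2, 2, 2, 4, 4, 5, 6, 7]


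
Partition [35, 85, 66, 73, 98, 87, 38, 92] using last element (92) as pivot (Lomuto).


Pivot: 92
  35 <= 92: advance i (no swap)
  85 <= 92: advance i (no swap)
  66 <= 92: advance i (no swap)
  73 <= 92: advance i (no swap)
  87 <= 92: swap -> [35, 85, 66, 73, 87, 98, 38, 92]
  38 <= 92: swap -> [35, 85, 66, 73, 87, 38, 98, 92]
Place pivot at 6: [35, 85, 66, 73, 87, 38, 92, 98]

Partitioned: [35, 85, 66, 73, 87, 38, 92, 98]


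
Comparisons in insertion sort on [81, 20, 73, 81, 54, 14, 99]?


Algorithm: insertion sort
Input: [81, 20, 73, 81, 54, 14, 99]
Sorted: [14, 20, 54, 73, 81, 81, 99]

14


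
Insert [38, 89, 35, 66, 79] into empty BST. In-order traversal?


Insert 38: root
Insert 89: R from 38
Insert 35: L from 38
Insert 66: R from 38 -> L from 89
Insert 79: R from 38 -> L from 89 -> R from 66

In-order: [35, 38, 66, 79, 89]


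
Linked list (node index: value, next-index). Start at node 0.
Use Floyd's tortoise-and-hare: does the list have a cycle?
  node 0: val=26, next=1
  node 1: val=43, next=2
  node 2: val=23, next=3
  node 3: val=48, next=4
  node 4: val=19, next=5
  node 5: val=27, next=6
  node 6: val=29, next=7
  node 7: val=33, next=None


Floyd's tortoise (slow, +1) and hare (fast, +2):
  init: slow=0, fast=0
  step 1: slow=1, fast=2
  step 2: slow=2, fast=4
  step 3: slow=3, fast=6
  step 4: fast 6->7->None, no cycle

Cycle: no


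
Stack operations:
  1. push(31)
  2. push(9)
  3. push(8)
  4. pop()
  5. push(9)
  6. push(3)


push(31) -> [31]
push(9) -> [31, 9]
push(8) -> [31, 9, 8]
pop()->8, [31, 9]
push(9) -> [31, 9, 9]
push(3) -> [31, 9, 9, 3]

Final stack: [31, 9, 9, 3]


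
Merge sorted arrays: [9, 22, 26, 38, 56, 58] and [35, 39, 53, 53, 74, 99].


Take 9 from A
Take 22 from A
Take 26 from A
Take 35 from B
Take 38 from A
Take 39 from B
Take 53 from B
Take 53 from B
Take 56 from A
Take 58 from A

Merged: [9, 22, 26, 35, 38, 39, 53, 53, 56, 58, 74, 99]


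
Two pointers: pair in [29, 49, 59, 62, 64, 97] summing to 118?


lo=0(29)+hi=5(97)=126
lo=0(29)+hi=4(64)=93
lo=1(49)+hi=4(64)=113
lo=2(59)+hi=4(64)=123
lo=2(59)+hi=3(62)=121

No pair found


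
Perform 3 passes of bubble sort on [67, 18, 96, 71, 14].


Initial: [67, 18, 96, 71, 14]
Pass 1: [18, 67, 71, 14, 96] (3 swaps)
Pass 2: [18, 67, 14, 71, 96] (1 swaps)
Pass 3: [18, 14, 67, 71, 96] (1 swaps)

After 3 passes: [18, 14, 67, 71, 96]


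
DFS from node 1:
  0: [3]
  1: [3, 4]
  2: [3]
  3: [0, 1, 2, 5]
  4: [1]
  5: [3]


Visit 1, push [4, 3]
Visit 3, push [5, 2, 0]
Visit 0, push []
Visit 2, push []
Visit 5, push []
Visit 4, push []

DFS order: [1, 3, 0, 2, 5, 4]


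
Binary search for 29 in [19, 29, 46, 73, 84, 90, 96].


Step 1: lo=0, hi=6, mid=3, val=73
Step 2: lo=0, hi=2, mid=1, val=29

Found at index 1


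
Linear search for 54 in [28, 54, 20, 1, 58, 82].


i=0: 28!=54
i=1: 54==54 found!

Found at 1, 2 comps


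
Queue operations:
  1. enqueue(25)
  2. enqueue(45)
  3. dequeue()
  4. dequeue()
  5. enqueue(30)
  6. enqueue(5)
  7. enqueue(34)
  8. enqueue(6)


enqueue(25) -> [25]
enqueue(45) -> [25, 45]
dequeue()->25, [45]
dequeue()->45, []
enqueue(30) -> [30]
enqueue(5) -> [30, 5]
enqueue(34) -> [30, 5, 34]
enqueue(6) -> [30, 5, 34, 6]

Final queue: [30, 5, 34, 6]


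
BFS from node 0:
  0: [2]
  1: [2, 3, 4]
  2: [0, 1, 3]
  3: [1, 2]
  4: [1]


Visit 0, enqueue [2]
Visit 2, enqueue [1, 3]
Visit 1, enqueue [4]
Visit 3, enqueue []
Visit 4, enqueue []

BFS order: [0, 2, 1, 3, 4]


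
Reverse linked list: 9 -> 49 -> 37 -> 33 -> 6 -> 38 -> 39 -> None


Step 1: curr=9, set curr.next=prev(None) | reversed so far: 9
Step 2: curr=49, set curr.next=prev(9) | reversed so far: 49 -> 9
Step 3: curr=37, set curr.next=prev(49) | reversed so far: 37 -> 49 -> 9
Step 4: curr=33, set curr.next=prev(37) | reversed so far: 33 -> 37 -> 49 -> 9
Step 5: curr=6, set curr.next=prev(33) | reversed so far: 6 -> 33 -> 37 -> 49 -> 9
Step 6: curr=38, set curr.next=prev(6) | reversed so far: 38 -> 6 -> 33 -> 37 -> 49 -> 9
Step 7: curr=39, set curr.next=prev(38) | reversed so far: 39 -> 38 -> 6 -> 33 -> 37 -> 49 -> 9

39 -> 38 -> 6 -> 33 -> 37 -> 49 -> 9 -> None


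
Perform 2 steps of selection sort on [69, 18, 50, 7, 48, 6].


Initial: [69, 18, 50, 7, 48, 6]
Step 1: min=6 at 5
  Swap: [6, 18, 50, 7, 48, 69]
Step 2: min=7 at 3
  Swap: [6, 7, 50, 18, 48, 69]

After 2 steps: [6, 7, 50, 18, 48, 69]


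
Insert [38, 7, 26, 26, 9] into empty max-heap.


Insert 38: [38]
Insert 7: [38, 7]
Insert 26: [38, 7, 26]
Insert 26: [38, 26, 26, 7]
Insert 9: [38, 26, 26, 7, 9]

Final heap: [38, 26, 26, 7, 9]


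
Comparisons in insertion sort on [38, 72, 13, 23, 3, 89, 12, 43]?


Algorithm: insertion sort
Input: [38, 72, 13, 23, 3, 89, 12, 43]
Sorted: [3, 12, 13, 23, 38, 43, 72, 89]

20


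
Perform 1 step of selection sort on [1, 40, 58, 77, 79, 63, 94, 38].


Initial: [1, 40, 58, 77, 79, 63, 94, 38]
Step 1: min=1 at 0
  Swap: [1, 40, 58, 77, 79, 63, 94, 38]

After 1 step: [1, 40, 58, 77, 79, 63, 94, 38]


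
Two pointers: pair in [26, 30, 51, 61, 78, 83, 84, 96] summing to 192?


lo=0(26)+hi=7(96)=122
lo=1(30)+hi=7(96)=126
lo=2(51)+hi=7(96)=147
lo=3(61)+hi=7(96)=157
lo=4(78)+hi=7(96)=174
lo=5(83)+hi=7(96)=179
lo=6(84)+hi=7(96)=180

No pair found


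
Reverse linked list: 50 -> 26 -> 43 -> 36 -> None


Step 1: curr=50, set curr.next=prev(None) | reversed so far: 50
Step 2: curr=26, set curr.next=prev(50) | reversed so far: 26 -> 50
Step 3: curr=43, set curr.next=prev(26) | reversed so far: 43 -> 26 -> 50
Step 4: curr=36, set curr.next=prev(43) | reversed so far: 36 -> 43 -> 26 -> 50

36 -> 43 -> 26 -> 50 -> None


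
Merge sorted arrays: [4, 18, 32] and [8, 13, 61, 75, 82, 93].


Take 4 from A
Take 8 from B
Take 13 from B
Take 18 from A
Take 32 from A

Merged: [4, 8, 13, 18, 32, 61, 75, 82, 93]


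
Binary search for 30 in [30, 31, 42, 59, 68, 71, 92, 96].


Step 1: lo=0, hi=7, mid=3, val=59
Step 2: lo=0, hi=2, mid=1, val=31
Step 3: lo=0, hi=0, mid=0, val=30

Found at index 0


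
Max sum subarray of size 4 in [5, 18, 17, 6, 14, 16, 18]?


[0:4]: 46
[1:5]: 55
[2:6]: 53
[3:7]: 54

Max: 55 at [1:5]


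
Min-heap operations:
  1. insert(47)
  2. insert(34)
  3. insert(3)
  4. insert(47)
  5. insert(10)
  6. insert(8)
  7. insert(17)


insert(47) -> [47]
insert(34) -> [34, 47]
insert(3) -> [3, 47, 34]
insert(47) -> [3, 47, 34, 47]
insert(10) -> [3, 10, 34, 47, 47]
insert(8) -> [3, 10, 8, 47, 47, 34]
insert(17) -> [3, 10, 8, 47, 47, 34, 17]

Final heap: [3, 10, 8, 47, 47, 34, 17]


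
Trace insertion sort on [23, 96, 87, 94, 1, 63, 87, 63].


Initial: [23, 96, 87, 94, 1, 63, 87, 63]
Insert 96: [23, 96, 87, 94, 1, 63, 87, 63]
Insert 87: [23, 87, 96, 94, 1, 63, 87, 63]
Insert 94: [23, 87, 94, 96, 1, 63, 87, 63]
Insert 1: [1, 23, 87, 94, 96, 63, 87, 63]
Insert 63: [1, 23, 63, 87, 94, 96, 87, 63]
Insert 87: [1, 23, 63, 87, 87, 94, 96, 63]
Insert 63: [1, 23, 63, 63, 87, 87, 94, 96]

Sorted: [1, 23, 63, 63, 87, 87, 94, 96]


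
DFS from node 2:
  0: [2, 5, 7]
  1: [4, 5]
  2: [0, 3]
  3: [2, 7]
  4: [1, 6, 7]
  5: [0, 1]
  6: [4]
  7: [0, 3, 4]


Visit 2, push [3, 0]
Visit 0, push [7, 5]
Visit 5, push [1]
Visit 1, push [4]
Visit 4, push [7, 6]
Visit 6, push []
Visit 7, push [3]
Visit 3, push []

DFS order: [2, 0, 5, 1, 4, 6, 7, 3]


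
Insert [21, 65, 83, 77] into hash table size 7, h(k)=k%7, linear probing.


Insert 21: h=0 -> slot 0
Insert 65: h=2 -> slot 2
Insert 83: h=6 -> slot 6
Insert 77: h=0, 1 probes -> slot 1

Table: [21, 77, 65, None, None, None, 83]


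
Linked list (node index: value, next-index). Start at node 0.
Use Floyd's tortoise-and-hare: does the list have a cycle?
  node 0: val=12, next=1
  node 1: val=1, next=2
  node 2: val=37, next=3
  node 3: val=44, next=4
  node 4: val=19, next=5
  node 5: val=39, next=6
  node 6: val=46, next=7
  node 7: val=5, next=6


Floyd's tortoise (slow, +1) and hare (fast, +2):
  init: slow=0, fast=0
  step 1: slow=1, fast=2
  step 2: slow=2, fast=4
  step 3: slow=3, fast=6
  step 4: slow=4, fast=6
  step 5: slow=5, fast=6
  step 6: slow=6, fast=6
  slow == fast at node 6: cycle detected

Cycle: yes


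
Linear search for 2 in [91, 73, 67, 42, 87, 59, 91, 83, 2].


i=0: 91!=2
i=1: 73!=2
i=2: 67!=2
i=3: 42!=2
i=4: 87!=2
i=5: 59!=2
i=6: 91!=2
i=7: 83!=2
i=8: 2==2 found!

Found at 8, 9 comps


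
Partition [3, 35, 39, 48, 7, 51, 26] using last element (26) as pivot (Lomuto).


Pivot: 26
  3 <= 26: advance i (no swap)
  7 <= 26: swap -> [3, 7, 39, 48, 35, 51, 26]
Place pivot at 2: [3, 7, 26, 48, 35, 51, 39]

Partitioned: [3, 7, 26, 48, 35, 51, 39]


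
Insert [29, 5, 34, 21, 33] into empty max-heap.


Insert 29: [29]
Insert 5: [29, 5]
Insert 34: [34, 5, 29]
Insert 21: [34, 21, 29, 5]
Insert 33: [34, 33, 29, 5, 21]

Final heap: [34, 33, 29, 5, 21]


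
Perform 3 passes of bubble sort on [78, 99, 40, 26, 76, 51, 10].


Initial: [78, 99, 40, 26, 76, 51, 10]
Pass 1: [78, 40, 26, 76, 51, 10, 99] (5 swaps)
Pass 2: [40, 26, 76, 51, 10, 78, 99] (5 swaps)
Pass 3: [26, 40, 51, 10, 76, 78, 99] (3 swaps)

After 3 passes: [26, 40, 51, 10, 76, 78, 99]


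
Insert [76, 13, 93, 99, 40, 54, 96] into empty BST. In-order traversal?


Insert 76: root
Insert 13: L from 76
Insert 93: R from 76
Insert 99: R from 76 -> R from 93
Insert 40: L from 76 -> R from 13
Insert 54: L from 76 -> R from 13 -> R from 40
Insert 96: R from 76 -> R from 93 -> L from 99

In-order: [13, 40, 54, 76, 93, 96, 99]


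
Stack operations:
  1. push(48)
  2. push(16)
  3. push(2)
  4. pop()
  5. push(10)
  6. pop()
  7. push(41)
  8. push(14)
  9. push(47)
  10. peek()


push(48) -> [48]
push(16) -> [48, 16]
push(2) -> [48, 16, 2]
pop()->2, [48, 16]
push(10) -> [48, 16, 10]
pop()->10, [48, 16]
push(41) -> [48, 16, 41]
push(14) -> [48, 16, 41, 14]
push(47) -> [48, 16, 41, 14, 47]
peek()->47

Final stack: [48, 16, 41, 14, 47]


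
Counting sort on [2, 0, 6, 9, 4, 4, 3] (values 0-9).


Input: [2, 0, 6, 9, 4, 4, 3]
Counts: [1, 0, 1, 1, 2, 0, 1, 0, 0, 1]

Sorted: [0, 2, 3, 4, 4, 6, 9]


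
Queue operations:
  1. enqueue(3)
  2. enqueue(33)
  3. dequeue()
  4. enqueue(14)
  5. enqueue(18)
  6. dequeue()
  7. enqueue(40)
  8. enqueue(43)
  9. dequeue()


enqueue(3) -> [3]
enqueue(33) -> [3, 33]
dequeue()->3, [33]
enqueue(14) -> [33, 14]
enqueue(18) -> [33, 14, 18]
dequeue()->33, [14, 18]
enqueue(40) -> [14, 18, 40]
enqueue(43) -> [14, 18, 40, 43]
dequeue()->14, [18, 40, 43]

Final queue: [18, 40, 43]


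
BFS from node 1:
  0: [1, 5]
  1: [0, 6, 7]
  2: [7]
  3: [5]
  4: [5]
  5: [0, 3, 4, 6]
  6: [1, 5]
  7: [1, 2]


Visit 1, enqueue [0, 6, 7]
Visit 0, enqueue [5]
Visit 6, enqueue []
Visit 7, enqueue [2]
Visit 5, enqueue [3, 4]
Visit 2, enqueue []
Visit 3, enqueue []
Visit 4, enqueue []

BFS order: [1, 0, 6, 7, 5, 2, 3, 4]


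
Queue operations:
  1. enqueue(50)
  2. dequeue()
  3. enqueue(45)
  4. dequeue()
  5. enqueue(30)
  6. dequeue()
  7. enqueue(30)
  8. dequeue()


enqueue(50) -> [50]
dequeue()->50, []
enqueue(45) -> [45]
dequeue()->45, []
enqueue(30) -> [30]
dequeue()->30, []
enqueue(30) -> [30]
dequeue()->30, []

Final queue: []


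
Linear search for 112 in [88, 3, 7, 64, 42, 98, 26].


i=0: 88!=112
i=1: 3!=112
i=2: 7!=112
i=3: 64!=112
i=4: 42!=112
i=5: 98!=112
i=6: 26!=112

Not found, 7 comps


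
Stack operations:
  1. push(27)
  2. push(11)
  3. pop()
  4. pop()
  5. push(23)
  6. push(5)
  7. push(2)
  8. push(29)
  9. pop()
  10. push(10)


push(27) -> [27]
push(11) -> [27, 11]
pop()->11, [27]
pop()->27, []
push(23) -> [23]
push(5) -> [23, 5]
push(2) -> [23, 5, 2]
push(29) -> [23, 5, 2, 29]
pop()->29, [23, 5, 2]
push(10) -> [23, 5, 2, 10]

Final stack: [23, 5, 2, 10]


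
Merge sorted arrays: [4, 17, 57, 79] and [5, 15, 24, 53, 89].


Take 4 from A
Take 5 from B
Take 15 from B
Take 17 from A
Take 24 from B
Take 53 from B
Take 57 from A
Take 79 from A

Merged: [4, 5, 15, 17, 24, 53, 57, 79, 89]


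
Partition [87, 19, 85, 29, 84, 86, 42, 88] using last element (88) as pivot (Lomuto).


Pivot: 88
  87 <= 88: advance i (no swap)
  19 <= 88: advance i (no swap)
  85 <= 88: advance i (no swap)
  29 <= 88: advance i (no swap)
  84 <= 88: advance i (no swap)
  86 <= 88: advance i (no swap)
  42 <= 88: advance i (no swap)
Place pivot at 7: [87, 19, 85, 29, 84, 86, 42, 88]

Partitioned: [87, 19, 85, 29, 84, 86, 42, 88]


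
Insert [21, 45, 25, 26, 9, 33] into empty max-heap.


Insert 21: [21]
Insert 45: [45, 21]
Insert 25: [45, 21, 25]
Insert 26: [45, 26, 25, 21]
Insert 9: [45, 26, 25, 21, 9]
Insert 33: [45, 26, 33, 21, 9, 25]

Final heap: [45, 26, 33, 21, 9, 25]


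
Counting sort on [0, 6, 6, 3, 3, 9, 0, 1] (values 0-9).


Input: [0, 6, 6, 3, 3, 9, 0, 1]
Counts: [2, 1, 0, 2, 0, 0, 2, 0, 0, 1]

Sorted: [0, 0, 1, 3, 3, 6, 6, 9]


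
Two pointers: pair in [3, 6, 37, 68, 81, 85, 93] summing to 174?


lo=0(3)+hi=6(93)=96
lo=1(6)+hi=6(93)=99
lo=2(37)+hi=6(93)=130
lo=3(68)+hi=6(93)=161
lo=4(81)+hi=6(93)=174

Yes: 81+93=174


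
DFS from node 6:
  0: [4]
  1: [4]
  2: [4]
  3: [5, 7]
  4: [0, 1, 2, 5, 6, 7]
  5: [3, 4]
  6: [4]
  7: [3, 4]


Visit 6, push [4]
Visit 4, push [7, 5, 2, 1, 0]
Visit 0, push []
Visit 1, push []
Visit 2, push []
Visit 5, push [3]
Visit 3, push [7]
Visit 7, push []

DFS order: [6, 4, 0, 1, 2, 5, 3, 7]


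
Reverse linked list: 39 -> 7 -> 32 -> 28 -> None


Step 1: curr=39, set curr.next=prev(None) | reversed so far: 39
Step 2: curr=7, set curr.next=prev(39) | reversed so far: 7 -> 39
Step 3: curr=32, set curr.next=prev(7) | reversed so far: 32 -> 7 -> 39
Step 4: curr=28, set curr.next=prev(32) | reversed so far: 28 -> 32 -> 7 -> 39

28 -> 32 -> 7 -> 39 -> None


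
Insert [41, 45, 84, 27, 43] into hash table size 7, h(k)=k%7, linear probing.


Insert 41: h=6 -> slot 6
Insert 45: h=3 -> slot 3
Insert 84: h=0 -> slot 0
Insert 27: h=6, 2 probes -> slot 1
Insert 43: h=1, 1 probes -> slot 2

Table: [84, 27, 43, 45, None, None, 41]


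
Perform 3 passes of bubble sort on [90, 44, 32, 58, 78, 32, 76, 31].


Initial: [90, 44, 32, 58, 78, 32, 76, 31]
Pass 1: [44, 32, 58, 78, 32, 76, 31, 90] (7 swaps)
Pass 2: [32, 44, 58, 32, 76, 31, 78, 90] (4 swaps)
Pass 3: [32, 44, 32, 58, 31, 76, 78, 90] (2 swaps)

After 3 passes: [32, 44, 32, 58, 31, 76, 78, 90]


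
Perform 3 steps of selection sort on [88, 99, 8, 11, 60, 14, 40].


Initial: [88, 99, 8, 11, 60, 14, 40]
Step 1: min=8 at 2
  Swap: [8, 99, 88, 11, 60, 14, 40]
Step 2: min=11 at 3
  Swap: [8, 11, 88, 99, 60, 14, 40]
Step 3: min=14 at 5
  Swap: [8, 11, 14, 99, 60, 88, 40]

After 3 steps: [8, 11, 14, 99, 60, 88, 40]


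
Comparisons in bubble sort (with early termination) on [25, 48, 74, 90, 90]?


Algorithm: bubble sort (with early termination)
Input: [25, 48, 74, 90, 90]
Sorted: [25, 48, 74, 90, 90]

4


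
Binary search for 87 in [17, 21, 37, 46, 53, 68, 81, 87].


Step 1: lo=0, hi=7, mid=3, val=46
Step 2: lo=4, hi=7, mid=5, val=68
Step 3: lo=6, hi=7, mid=6, val=81
Step 4: lo=7, hi=7, mid=7, val=87

Found at index 7


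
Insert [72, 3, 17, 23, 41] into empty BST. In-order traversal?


Insert 72: root
Insert 3: L from 72
Insert 17: L from 72 -> R from 3
Insert 23: L from 72 -> R from 3 -> R from 17
Insert 41: L from 72 -> R from 3 -> R from 17 -> R from 23

In-order: [3, 17, 23, 41, 72]


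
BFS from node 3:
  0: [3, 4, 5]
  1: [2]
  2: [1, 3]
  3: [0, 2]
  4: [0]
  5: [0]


Visit 3, enqueue [0, 2]
Visit 0, enqueue [4, 5]
Visit 2, enqueue [1]
Visit 4, enqueue []
Visit 5, enqueue []
Visit 1, enqueue []

BFS order: [3, 0, 2, 4, 5, 1]


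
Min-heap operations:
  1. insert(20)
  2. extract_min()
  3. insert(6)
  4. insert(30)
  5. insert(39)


insert(20) -> [20]
extract_min()->20, []
insert(6) -> [6]
insert(30) -> [6, 30]
insert(39) -> [6, 30, 39]

Final heap: [6, 30, 39]


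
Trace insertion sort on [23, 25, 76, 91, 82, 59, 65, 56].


Initial: [23, 25, 76, 91, 82, 59, 65, 56]
Insert 25: [23, 25, 76, 91, 82, 59, 65, 56]
Insert 76: [23, 25, 76, 91, 82, 59, 65, 56]
Insert 91: [23, 25, 76, 91, 82, 59, 65, 56]
Insert 82: [23, 25, 76, 82, 91, 59, 65, 56]
Insert 59: [23, 25, 59, 76, 82, 91, 65, 56]
Insert 65: [23, 25, 59, 65, 76, 82, 91, 56]
Insert 56: [23, 25, 56, 59, 65, 76, 82, 91]

Sorted: [23, 25, 56, 59, 65, 76, 82, 91]


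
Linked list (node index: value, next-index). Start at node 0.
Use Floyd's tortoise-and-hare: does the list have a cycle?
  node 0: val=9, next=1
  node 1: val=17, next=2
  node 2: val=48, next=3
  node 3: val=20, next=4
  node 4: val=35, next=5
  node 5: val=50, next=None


Floyd's tortoise (slow, +1) and hare (fast, +2):
  init: slow=0, fast=0
  step 1: slow=1, fast=2
  step 2: slow=2, fast=4
  step 3: fast 4->5->None, no cycle

Cycle: no


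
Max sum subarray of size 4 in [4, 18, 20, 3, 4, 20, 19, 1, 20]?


[0:4]: 45
[1:5]: 45
[2:6]: 47
[3:7]: 46
[4:8]: 44
[5:9]: 60

Max: 60 at [5:9]


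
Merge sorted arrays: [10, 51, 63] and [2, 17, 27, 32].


Take 2 from B
Take 10 from A
Take 17 from B
Take 27 from B
Take 32 from B

Merged: [2, 10, 17, 27, 32, 51, 63]


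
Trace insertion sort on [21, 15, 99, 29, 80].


Initial: [21, 15, 99, 29, 80]
Insert 15: [15, 21, 99, 29, 80]
Insert 99: [15, 21, 99, 29, 80]
Insert 29: [15, 21, 29, 99, 80]
Insert 80: [15, 21, 29, 80, 99]

Sorted: [15, 21, 29, 80, 99]


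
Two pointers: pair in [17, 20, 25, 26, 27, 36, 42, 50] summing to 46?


lo=0(17)+hi=7(50)=67
lo=0(17)+hi=6(42)=59
lo=0(17)+hi=5(36)=53
lo=0(17)+hi=4(27)=44
lo=1(20)+hi=4(27)=47
lo=1(20)+hi=3(26)=46

Yes: 20+26=46


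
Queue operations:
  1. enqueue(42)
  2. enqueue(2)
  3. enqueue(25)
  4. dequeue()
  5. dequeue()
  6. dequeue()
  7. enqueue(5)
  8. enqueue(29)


enqueue(42) -> [42]
enqueue(2) -> [42, 2]
enqueue(25) -> [42, 2, 25]
dequeue()->42, [2, 25]
dequeue()->2, [25]
dequeue()->25, []
enqueue(5) -> [5]
enqueue(29) -> [5, 29]

Final queue: [5, 29]


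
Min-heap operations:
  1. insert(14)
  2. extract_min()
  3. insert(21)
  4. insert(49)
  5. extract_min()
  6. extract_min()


insert(14) -> [14]
extract_min()->14, []
insert(21) -> [21]
insert(49) -> [21, 49]
extract_min()->21, [49]
extract_min()->49, []

Final heap: []


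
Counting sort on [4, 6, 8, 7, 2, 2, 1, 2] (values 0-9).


Input: [4, 6, 8, 7, 2, 2, 1, 2]
Counts: [0, 1, 3, 0, 1, 0, 1, 1, 1, 0]

Sorted: [1, 2, 2, 2, 4, 6, 7, 8]


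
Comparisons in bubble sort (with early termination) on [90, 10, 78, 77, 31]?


Algorithm: bubble sort (with early termination)
Input: [90, 10, 78, 77, 31]
Sorted: [10, 31, 77, 78, 90]

10


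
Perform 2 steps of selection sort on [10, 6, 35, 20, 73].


Initial: [10, 6, 35, 20, 73]
Step 1: min=6 at 1
  Swap: [6, 10, 35, 20, 73]
Step 2: min=10 at 1
  Swap: [6, 10, 35, 20, 73]

After 2 steps: [6, 10, 35, 20, 73]


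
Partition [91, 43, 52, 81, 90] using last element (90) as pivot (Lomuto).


Pivot: 90
  43 <= 90: swap -> [43, 91, 52, 81, 90]
  52 <= 90: swap -> [43, 52, 91, 81, 90]
  81 <= 90: swap -> [43, 52, 81, 91, 90]
Place pivot at 3: [43, 52, 81, 90, 91]

Partitioned: [43, 52, 81, 90, 91]


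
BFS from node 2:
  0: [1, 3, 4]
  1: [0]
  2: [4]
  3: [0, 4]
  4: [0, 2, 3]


Visit 2, enqueue [4]
Visit 4, enqueue [0, 3]
Visit 0, enqueue [1]
Visit 3, enqueue []
Visit 1, enqueue []

BFS order: [2, 4, 0, 3, 1]


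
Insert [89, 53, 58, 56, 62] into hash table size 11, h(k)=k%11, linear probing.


Insert 89: h=1 -> slot 1
Insert 53: h=9 -> slot 9
Insert 58: h=3 -> slot 3
Insert 56: h=1, 1 probes -> slot 2
Insert 62: h=7 -> slot 7

Table: [None, 89, 56, 58, None, None, None, 62, None, 53, None]


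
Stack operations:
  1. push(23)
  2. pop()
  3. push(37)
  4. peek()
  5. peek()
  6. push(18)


push(23) -> [23]
pop()->23, []
push(37) -> [37]
peek()->37
peek()->37
push(18) -> [37, 18]

Final stack: [37, 18]


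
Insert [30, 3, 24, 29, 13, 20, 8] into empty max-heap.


Insert 30: [30]
Insert 3: [30, 3]
Insert 24: [30, 3, 24]
Insert 29: [30, 29, 24, 3]
Insert 13: [30, 29, 24, 3, 13]
Insert 20: [30, 29, 24, 3, 13, 20]
Insert 8: [30, 29, 24, 3, 13, 20, 8]

Final heap: [30, 29, 24, 3, 13, 20, 8]


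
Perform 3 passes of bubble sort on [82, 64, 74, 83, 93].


Initial: [82, 64, 74, 83, 93]
Pass 1: [64, 74, 82, 83, 93] (2 swaps)
Pass 2: [64, 74, 82, 83, 93] (0 swaps)
Pass 3: [64, 74, 82, 83, 93] (0 swaps)

After 3 passes: [64, 74, 82, 83, 93]


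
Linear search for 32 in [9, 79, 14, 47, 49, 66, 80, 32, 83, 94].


i=0: 9!=32
i=1: 79!=32
i=2: 14!=32
i=3: 47!=32
i=4: 49!=32
i=5: 66!=32
i=6: 80!=32
i=7: 32==32 found!

Found at 7, 8 comps


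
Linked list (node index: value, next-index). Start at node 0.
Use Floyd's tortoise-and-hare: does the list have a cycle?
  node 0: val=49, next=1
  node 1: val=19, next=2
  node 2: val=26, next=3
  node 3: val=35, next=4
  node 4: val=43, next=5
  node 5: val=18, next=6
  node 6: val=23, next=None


Floyd's tortoise (slow, +1) and hare (fast, +2):
  init: slow=0, fast=0
  step 1: slow=1, fast=2
  step 2: slow=2, fast=4
  step 3: slow=3, fast=6
  step 4: fast -> None, no cycle

Cycle: no


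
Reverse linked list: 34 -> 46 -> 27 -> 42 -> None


Step 1: curr=34, set curr.next=prev(None) | reversed so far: 34
Step 2: curr=46, set curr.next=prev(34) | reversed so far: 46 -> 34
Step 3: curr=27, set curr.next=prev(46) | reversed so far: 27 -> 46 -> 34
Step 4: curr=42, set curr.next=prev(27) | reversed so far: 42 -> 27 -> 46 -> 34

42 -> 27 -> 46 -> 34 -> None


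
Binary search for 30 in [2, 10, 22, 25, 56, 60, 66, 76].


Step 1: lo=0, hi=7, mid=3, val=25
Step 2: lo=4, hi=7, mid=5, val=60
Step 3: lo=4, hi=4, mid=4, val=56

Not found


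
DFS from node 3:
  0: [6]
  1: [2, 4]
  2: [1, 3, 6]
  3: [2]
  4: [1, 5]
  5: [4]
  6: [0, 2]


Visit 3, push [2]
Visit 2, push [6, 1]
Visit 1, push [4]
Visit 4, push [5]
Visit 5, push []
Visit 6, push [0]
Visit 0, push []

DFS order: [3, 2, 1, 4, 5, 6, 0]


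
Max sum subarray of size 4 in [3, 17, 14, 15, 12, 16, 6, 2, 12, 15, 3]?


[0:4]: 49
[1:5]: 58
[2:6]: 57
[3:7]: 49
[4:8]: 36
[5:9]: 36
[6:10]: 35
[7:11]: 32

Max: 58 at [1:5]


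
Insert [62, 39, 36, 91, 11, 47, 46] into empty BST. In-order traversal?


Insert 62: root
Insert 39: L from 62
Insert 36: L from 62 -> L from 39
Insert 91: R from 62
Insert 11: L from 62 -> L from 39 -> L from 36
Insert 47: L from 62 -> R from 39
Insert 46: L from 62 -> R from 39 -> L from 47

In-order: [11, 36, 39, 46, 47, 62, 91]
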